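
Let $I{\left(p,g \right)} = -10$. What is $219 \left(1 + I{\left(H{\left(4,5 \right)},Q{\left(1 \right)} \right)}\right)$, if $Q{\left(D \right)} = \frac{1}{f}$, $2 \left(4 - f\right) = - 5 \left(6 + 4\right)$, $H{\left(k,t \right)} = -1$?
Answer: $-1971$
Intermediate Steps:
$f = 29$ ($f = 4 - \frac{\left(-5\right) \left(6 + 4\right)}{2} = 4 - \frac{\left(-5\right) 10}{2} = 4 - -25 = 4 + 25 = 29$)
$Q{\left(D \right)} = \frac{1}{29}$
$219 \left(1 + I{\left(H{\left(4,5 \right)},Q{\left(1 \right)} \right)}\right) = 219 \left(1 - 10\right) = 219 \left(-9\right) = -1971$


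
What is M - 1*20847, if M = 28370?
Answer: 7523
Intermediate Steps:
M - 1*20847 = 28370 - 1*20847 = 28370 - 20847 = 7523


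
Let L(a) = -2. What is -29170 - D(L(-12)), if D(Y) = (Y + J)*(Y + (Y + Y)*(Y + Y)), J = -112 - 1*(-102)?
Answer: -29002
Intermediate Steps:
J = -10 (J = -112 + 102 = -10)
D(Y) = (-10 + Y)*(Y + 4*Y**2) (D(Y) = (Y - 10)*(Y + (Y + Y)*(Y + Y)) = (-10 + Y)*(Y + (2*Y)*(2*Y)) = (-10 + Y)*(Y + 4*Y**2))
-29170 - D(L(-12)) = -29170 - (-2)*(-10 - 39*(-2) + 4*(-2)**2) = -29170 - (-2)*(-10 + 78 + 4*4) = -29170 - (-2)*(-10 + 78 + 16) = -29170 - (-2)*84 = -29170 - 1*(-168) = -29170 + 168 = -29002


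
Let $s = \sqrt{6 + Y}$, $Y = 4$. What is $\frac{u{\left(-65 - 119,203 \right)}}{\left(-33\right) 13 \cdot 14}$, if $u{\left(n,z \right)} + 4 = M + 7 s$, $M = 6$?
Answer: $- \frac{1}{3003} - \frac{\sqrt{10}}{858} \approx -0.0040186$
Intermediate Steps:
$s = \sqrt{10}$ ($s = \sqrt{6 + 4} = \sqrt{10} \approx 3.1623$)
$u{\left(n,z \right)} = 2 + 7 \sqrt{10}$ ($u{\left(n,z \right)} = -4 + \left(6 + 7 \sqrt{10}\right) = 2 + 7 \sqrt{10}$)
$\frac{u{\left(-65 - 119,203 \right)}}{\left(-33\right) 13 \cdot 14} = \frac{2 + 7 \sqrt{10}}{\left(-33\right) 13 \cdot 14} = \frac{2 + 7 \sqrt{10}}{\left(-429\right) 14} = \frac{2 + 7 \sqrt{10}}{-6006} = \left(2 + 7 \sqrt{10}\right) \left(- \frac{1}{6006}\right) = - \frac{1}{3003} - \frac{\sqrt{10}}{858}$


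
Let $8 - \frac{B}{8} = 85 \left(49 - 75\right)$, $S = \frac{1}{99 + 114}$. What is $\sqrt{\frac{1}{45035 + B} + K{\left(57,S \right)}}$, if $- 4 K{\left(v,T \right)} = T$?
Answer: $\frac{i \sqrt{828083323329}}{26743854} \approx 0.034026 i$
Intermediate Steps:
$S = \frac{1}{213} \approx 0.0046948$
$K{\left(v,T \right)} = - \frac{T}{4}$
$B = 17744$ ($B = 64 - 8 \cdot 85 \left(49 - 75\right) = 64 - 8 \cdot 85 \left(-26\right) = 64 - -17680 = 64 + 17680 = 17744$)
$\sqrt{\frac{1}{45035 + B} + K{\left(57,S \right)}} = \sqrt{\frac{1}{45035 + 17744} - \frac{1}{852}} = \sqrt{\frac{1}{62779} - \frac{1}{852}} = \sqrt{- \frac{61927}{53487708}} = \frac{i \sqrt{828083323329}}{26743854}$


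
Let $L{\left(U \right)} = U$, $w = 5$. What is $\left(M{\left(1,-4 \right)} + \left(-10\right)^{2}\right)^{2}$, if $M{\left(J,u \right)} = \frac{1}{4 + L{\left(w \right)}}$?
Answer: $\frac{811801}{81} \approx 10022.0$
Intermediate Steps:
$M{\left(J,u \right)} = \frac{1}{9}$ ($M{\left(J,u \right)} = \frac{1}{4 + 5} = \frac{1}{9}$)
$\left(M{\left(1,-4 \right)} + \left(-10\right)^{2}\right)^{2} = \left(\frac{1}{9} + \left(-10\right)^{2}\right)^{2} = \left(\frac{1}{9} + 100\right)^{2} = \left(\frac{901}{9}\right)^{2} = \frac{811801}{81}$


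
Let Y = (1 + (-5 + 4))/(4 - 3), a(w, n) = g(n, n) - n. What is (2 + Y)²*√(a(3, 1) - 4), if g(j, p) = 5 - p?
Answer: 4*I ≈ 4.0*I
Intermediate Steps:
a(w, n) = 5 - 2*n (a(w, n) = (5 - n) - n = 5 - 2*n)
Y = 0 (Y = (1 - 1)/1 = 0*1 = 0)
(2 + Y)²*√(a(3, 1) - 4) = (2 + 0)²*√((5 - 2*1) - 4) = 2²*√((5 - 2) - 4) = 4*√(3 - 4) = 4*√(-1) = 4*I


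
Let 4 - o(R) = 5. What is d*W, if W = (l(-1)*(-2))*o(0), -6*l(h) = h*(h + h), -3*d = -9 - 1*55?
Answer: -128/9 ≈ -14.222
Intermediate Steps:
o(R) = -1 (o(R) = 4 - 1*5 = 4 - 5 = -1)
d = 64/3 (d = -(-9 - 1*55)/3 = -(-9 - 55)/3 = -⅓*(-64) = 64/3 ≈ 21.333)
l(h) = -h²/3 (l(h) = -h*(h + h)/6 = -h*2*h/6 = -h²/3)
W = -⅔ (W = (-⅓*(-1)²*(-2))*(-1) = (-⅓*1*(-2))*(-1) = -⅓*(-2)*(-1) = (⅔)*(-1) = -⅔ ≈ -0.66667)
d*W = (64/3)*(-⅔) = -128/9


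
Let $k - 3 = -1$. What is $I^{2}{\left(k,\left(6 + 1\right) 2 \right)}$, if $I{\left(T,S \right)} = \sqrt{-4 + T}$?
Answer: $-2$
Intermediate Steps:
$k = 2$ ($k = 3 - 1 = 2$)
$I^{2}{\left(k,\left(6 + 1\right) 2 \right)} = \left(\sqrt{-4 + 2}\right)^{2} = \left(\sqrt{-2}\right)^{2} = \left(i \sqrt{2}\right)^{2} = -2$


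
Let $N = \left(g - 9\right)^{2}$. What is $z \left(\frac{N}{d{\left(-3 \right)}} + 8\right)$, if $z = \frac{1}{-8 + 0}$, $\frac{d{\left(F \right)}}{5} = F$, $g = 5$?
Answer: $- \frac{13}{15} \approx -0.86667$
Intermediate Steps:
$d{\left(F \right)} = 5 F$
$N = 16$ ($N = \left(5 - 9\right)^{2} = \left(-4\right)^{2} = 16$)
$z = - \frac{1}{8}$ ($z = \frac{1}{-8} = - \frac{1}{8} \approx -0.125$)
$z \left(\frac{N}{d{\left(-3 \right)}} + 8\right) = - \frac{\frac{16}{5 \left(-3\right)} + 8}{8} = - \frac{\frac{16}{-15} + 8}{8} = - \frac{16 \left(- \frac{1}{15}\right) + 8}{8} = - \frac{- \frac{16}{15} + 8}{8} = \left(- \frac{1}{8}\right) \frac{104}{15} = - \frac{13}{15}$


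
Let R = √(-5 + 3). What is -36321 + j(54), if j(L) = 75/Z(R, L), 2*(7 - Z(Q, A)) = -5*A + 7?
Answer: -10060767/277 ≈ -36320.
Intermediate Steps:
R = I*√2 (R = √(-2) = I*√2 ≈ 1.4142*I)
Z(Q, A) = 7/2 + 5*A/2 (Z(Q, A) = 7 - (-5*A + 7)/2 = 7 - (7 - 5*A)/2 = 7 + (-7/2 + 5*A/2) = 7/2 + 5*A/2)
j(L) = 75/(7/2 + 5*L/2)
-36321 + j(54) = -36321 + 150/(7 + 5*54) = -36321 + 150/(7 + 270) = -36321 + 150/277 = -10060767/277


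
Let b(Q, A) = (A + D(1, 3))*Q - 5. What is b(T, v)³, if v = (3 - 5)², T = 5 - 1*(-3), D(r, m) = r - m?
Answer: 1331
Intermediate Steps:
T = 8 (T = 5 + 3 = 8)
v = 4 (v = (-2)² = 4)
b(Q, A) = -5 + Q*(-2 + A) (b(Q, A) = (A + (1 - 1*3))*Q - 5 = (A + (1 - 3))*Q - 5 = (A - 2)*Q - 5 = (-2 + A)*Q - 5 = Q*(-2 + A) - 5 = -5 + Q*(-2 + A))
b(T, v)³ = (-5 - 2*8 + 4*8)³ = (-5 - 16 + 32)³ = 11³ = 1331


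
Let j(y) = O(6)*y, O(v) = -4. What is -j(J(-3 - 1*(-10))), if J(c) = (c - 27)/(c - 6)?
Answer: -80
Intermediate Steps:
J(c) = (-27 + c)/(-6 + c)
j(y) = -4*y
-j(J(-3 - 1*(-10))) = -(-4)*(-27 + (-3 - 1*(-10)))/(-6 + (-3 - 1*(-10))) = -(-4)*(-27 + (-3 + 10))/(-6 + (-3 + 10)) = -(-4)*(-27 + 7)/(-6 + 7) = -(-4)*-20/1 = -(-4)*1*(-20) = -(-4)*(-20) = -1*80 = -80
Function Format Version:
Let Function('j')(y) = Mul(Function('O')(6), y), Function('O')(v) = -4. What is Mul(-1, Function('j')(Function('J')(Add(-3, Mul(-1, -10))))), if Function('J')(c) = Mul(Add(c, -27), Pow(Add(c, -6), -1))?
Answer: -80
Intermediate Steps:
Function('J')(c) = Mul(Pow(Add(-6, c), -1), Add(-27, c)) (Function('J')(c) = Mul(Add(-27, c), Pow(Add(-6, c), -1)) = Mul(Pow(Add(-6, c), -1), Add(-27, c)))
Function('j')(y) = Mul(-4, y)
Mul(-1, Function('j')(Function('J')(Add(-3, Mul(-1, -10))))) = Mul(-1, Mul(-4, Mul(Pow(Add(-6, Add(-3, Mul(-1, -10))), -1), Add(-27, Add(-3, Mul(-1, -10)))))) = Mul(-1, Mul(-4, Mul(Pow(Add(-6, Add(-3, 10)), -1), Add(-27, Add(-3, 10))))) = Mul(-1, Mul(-4, Mul(Pow(Add(-6, 7), -1), Add(-27, 7)))) = Mul(-1, Mul(-4, Mul(Pow(1, -1), -20))) = Mul(-1, Mul(-4, Mul(1, -20))) = Mul(-1, Mul(-4, -20)) = Mul(-1, 80) = -80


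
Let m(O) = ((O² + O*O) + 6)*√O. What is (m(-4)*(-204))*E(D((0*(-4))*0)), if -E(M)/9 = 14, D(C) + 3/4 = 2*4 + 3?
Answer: 1953504*I ≈ 1.9535e+6*I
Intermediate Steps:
D(C) = 41/4 (D(C) = -¾ + (2*4 + 3) = -¾ + (8 + 3) = -¾ + 11 = 41/4)
E(M) = -126 (E(M) = -9*14 = -126)
m(O) = √O*(6 + 2*O²) (m(O) = ((O² + O²) + 6)*√O = (2*O² + 6)*√O = (6 + 2*O²)*√O = √O*(6 + 2*O²))
(m(-4)*(-204))*E(D((0*(-4))*0)) = ((2*√(-4)*(3 + (-4)²))*(-204))*(-126) = ((2*(2*I)*(3 + 16))*(-204))*(-126) = ((2*(2*I)*19)*(-204))*(-126) = ((76*I)*(-204))*(-126) = -15504*I*(-126) = 1953504*I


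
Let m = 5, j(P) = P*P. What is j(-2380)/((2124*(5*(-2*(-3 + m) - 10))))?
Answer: -20230/531 ≈ -38.098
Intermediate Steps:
j(P) = P**2
j(-2380)/((2124*(5*(-2*(-3 + m) - 10)))) = (-2380)**2/((2124*(5*(-2*(-3 + 5) - 10)))) = 5664400/((2124*(5*(-2*2 - 10)))) = 5664400/((2124*(5*(-4 - 10)))) = 5664400/((2124*(5*(-14)))) = 5664400/((2124*(-70))) = 5664400/(-148680) = 5664400*(-1/148680) = -20230/531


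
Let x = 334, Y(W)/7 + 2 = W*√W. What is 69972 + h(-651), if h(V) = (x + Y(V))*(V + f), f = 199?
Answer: -74668 + 2059764*I*√651 ≈ -74668.0 + 5.2554e+7*I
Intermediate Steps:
Y(W) = -14 + 7*W^(3/2) (Y(W) = -14 + 7*(W*√W) = -14 + 7*W^(3/2))
h(V) = (199 + V)*(320 + 7*V^(3/2)) (h(V) = (334 + (-14 + 7*V^(3/2)))*(V + 199) = (320 + 7*V^(3/2))*(199 + V) = (199 + V)*(320 + 7*V^(3/2)))
69972 + h(-651) = 69972 + (63680 + 7*(-651)^(5/2) + 320*(-651) + 1393*(-651)^(3/2)) = 69972 + (63680 + 7*(423801*I*√651) - 208320 + 1393*(-651*I*√651)) = 69972 + (63680 + 2966607*I*√651 - 208320 - 906843*I*√651) = 69972 + (-144640 + 2059764*I*√651) = -74668 + 2059764*I*√651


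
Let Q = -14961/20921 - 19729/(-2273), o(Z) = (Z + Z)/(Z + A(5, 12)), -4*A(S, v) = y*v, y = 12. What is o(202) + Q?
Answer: 41041550114/3946934939 ≈ 10.398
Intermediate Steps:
A(S, v) = -3*v
o(Z) = 2*Z/(-36 + Z) (o(Z) = (Z + Z)/(Z - 3*12) = (2*Z)/(Z - 36) = (2*Z)/(-36 + Z) = 2*Z/(-36 + Z))
Q = 378744056/47553433 (Q = -14961*1/20921 - 19729*(-1/2273) = -14961/20921 + 19729/2273 = 378744056/47553433 ≈ 7.9646)
o(202) + Q = 2*202/(-36 + 202) + 378744056/47553433 = 2*202/166 + 378744056/47553433 = 2*202*(1/166) + 378744056/47553433 = 202/83 + 378744056/47553433 = 41041550114/3946934939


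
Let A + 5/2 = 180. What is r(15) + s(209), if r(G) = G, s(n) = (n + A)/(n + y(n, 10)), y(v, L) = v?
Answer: 13313/836 ≈ 15.925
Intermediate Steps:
A = 355/2 (A = -5/2 + 180 = 355/2 ≈ 177.50)
s(n) = (355/2 + n)/(2*n) (s(n) = (n + 355/2)/(n + n) = (355/2 + n)/((2*n)) = (355/2 + n)*(1/(2*n)) = (355/2 + n)/(2*n))
r(15) + s(209) = 15 + (1/4)*(355 + 2*209)/209 = 15 + (1/4)*(1/209)*(355 + 418) = 15 + (1/4)*(1/209)*773 = 15 + 773/836 = 13313/836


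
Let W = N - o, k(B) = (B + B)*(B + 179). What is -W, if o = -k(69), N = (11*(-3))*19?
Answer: -33597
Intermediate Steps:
k(B) = 2*B*(179 + B) (k(B) = (2*B)*(179 + B) = 2*B*(179 + B))
N = -627 (N = -33*19 = -627)
o = -34224 (o = -2*69*(179 + 69) = -2*69*248 = -1*34224 = -34224)
W = 33597 (W = -627 - 1*(-34224) = -627 + 34224 = 33597)
-W = -1*33597 = -33597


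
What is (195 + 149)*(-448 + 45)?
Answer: -138632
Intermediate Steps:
(195 + 149)*(-448 + 45) = 344*(-403) = -138632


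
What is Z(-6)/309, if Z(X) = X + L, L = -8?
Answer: -14/309 ≈ -0.045307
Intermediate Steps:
Z(X) = -8 + X (Z(X) = X - 8 = -8 + X)
Z(-6)/309 = (-8 - 6)/309 = -14*1/309 = -14/309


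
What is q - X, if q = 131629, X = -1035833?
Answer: 1167462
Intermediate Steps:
q - X = 131629 - 1*(-1035833) = 131629 + 1035833 = 1167462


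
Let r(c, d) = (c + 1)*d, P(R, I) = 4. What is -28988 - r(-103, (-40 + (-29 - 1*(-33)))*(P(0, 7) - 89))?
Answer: 283132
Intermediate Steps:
r(c, d) = d*(1 + c) (r(c, d) = (1 + c)*d = d*(1 + c))
-28988 - r(-103, (-40 + (-29 - 1*(-33)))*(P(0, 7) - 89)) = -28988 - (-40 + (-29 - 1*(-33)))*(4 - 89)*(1 - 103) = -28988 - (-40 + (-29 + 33))*(-85)*(-102) = -28988 - (-40 + 4)*(-85)*(-102) = -28988 - (-36*(-85))*(-102) = -28988 - 3060*(-102) = -28988 - 1*(-312120) = -28988 + 312120 = 283132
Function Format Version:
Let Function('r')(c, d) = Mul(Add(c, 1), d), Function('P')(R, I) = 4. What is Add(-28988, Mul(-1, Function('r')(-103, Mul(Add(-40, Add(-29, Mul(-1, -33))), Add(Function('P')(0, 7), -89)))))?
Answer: 283132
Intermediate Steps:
Function('r')(c, d) = Mul(d, Add(1, c)) (Function('r')(c, d) = Mul(Add(1, c), d) = Mul(d, Add(1, c)))
Add(-28988, Mul(-1, Function('r')(-103, Mul(Add(-40, Add(-29, Mul(-1, -33))), Add(Function('P')(0, 7), -89))))) = Add(-28988, Mul(-1, Mul(Mul(Add(-40, Add(-29, Mul(-1, -33))), Add(4, -89)), Add(1, -103)))) = Add(-28988, Mul(-1, Mul(Mul(Add(-40, Add(-29, 33)), -85), -102))) = Add(-28988, Mul(-1, Mul(Mul(Add(-40, 4), -85), -102))) = Add(-28988, Mul(-1, Mul(Mul(-36, -85), -102))) = Add(-28988, Mul(-1, Mul(3060, -102))) = Add(-28988, Mul(-1, -312120)) = Add(-28988, 312120) = 283132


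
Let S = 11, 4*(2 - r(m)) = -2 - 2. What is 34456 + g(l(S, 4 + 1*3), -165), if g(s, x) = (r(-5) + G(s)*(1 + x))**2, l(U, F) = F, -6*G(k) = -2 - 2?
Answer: 411865/9 ≈ 45763.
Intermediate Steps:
r(m) = 3 (r(m) = 2 - (-2 - 2)/4 = 2 - 1/4*(-4) = 2 + 1 = 3)
G(k) = 2/3 (G(k) = -(-2 - 2)/6 = -1/6*(-4) = 2/3)
g(s, x) = (11/3 + 2*x/3)**2 (g(s, x) = (3 + 2*(1 + x)/3)**2 = (3 + (2/3 + 2*x/3))**2 = (11/3 + 2*x/3)**2)
34456 + g(l(S, 4 + 1*3), -165) = 34456 + (11 + 2*(-165))**2/9 = 34456 + (11 - 330)**2/9 = 34456 + (1/9)*(-319)**2 = 34456 + (1/9)*101761 = 34456 + 101761/9 = 411865/9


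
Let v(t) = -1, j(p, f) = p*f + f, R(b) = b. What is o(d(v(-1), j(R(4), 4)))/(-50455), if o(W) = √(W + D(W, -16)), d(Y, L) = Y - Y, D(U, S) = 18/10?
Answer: -3*√5/252275 ≈ -2.6591e-5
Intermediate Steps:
D(U, S) = 9/5 (D(U, S) = 18*(⅒) = 9/5)
j(p, f) = f + f*p (j(p, f) = f*p + f = f + f*p)
d(Y, L) = 0
o(W) = √(9/5 + W) (o(W) = √(W + 9/5) = √(9/5 + W))
o(d(v(-1), j(R(4), 4)))/(-50455) = (√(45 + 25*0)/5)/(-50455) = (√(45 + 0)/5)*(-1/50455) = (√45/5)*(-1/50455) = ((3*√5)/5)*(-1/50455) = (3*√5/5)*(-1/50455) = -3*√5/252275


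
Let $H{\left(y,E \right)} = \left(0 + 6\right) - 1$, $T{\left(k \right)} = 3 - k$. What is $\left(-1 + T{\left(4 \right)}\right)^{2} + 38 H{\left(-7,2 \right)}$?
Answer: $194$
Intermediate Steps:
$H{\left(y,E \right)} = 5$ ($H{\left(y,E \right)} = 6 - 1 = 5$)
$\left(-1 + T{\left(4 \right)}\right)^{2} + 38 H{\left(-7,2 \right)} = \left(-1 + \left(3 - 4\right)\right)^{2} + 38 \cdot 5 = \left(-1 + \left(3 - 4\right)\right)^{2} + 190 = \left(-1 - 1\right)^{2} + 190 = \left(-2\right)^{2} + 190 = 4 + 190 = 194$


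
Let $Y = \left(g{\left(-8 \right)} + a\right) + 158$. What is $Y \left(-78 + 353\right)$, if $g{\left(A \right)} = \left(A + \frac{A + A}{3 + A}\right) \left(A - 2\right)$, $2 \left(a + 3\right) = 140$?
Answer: $75075$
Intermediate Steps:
$a = 67$ ($a = -3 + \frac{1}{2} \cdot 140 = -3 + 70 = 67$)
$g{\left(A \right)} = \left(-2 + A\right) \left(A + \frac{2 A}{3 + A}\right)$ ($g{\left(A \right)} = \left(A + \frac{2 A}{3 + A}\right) \left(-2 + A\right) = \left(-2 + A\right) \left(A + \frac{2 A}{3 + A}\right)$)
$Y = 273$ ($Y = \left(- \frac{8 \left(-10 + \left(-8\right)^{2} + 3 \left(-8\right)\right)}{3 - 8} + 67\right) + 158 = \left(- \frac{8 \left(-10 + 64 - 24\right)}{-5} + 67\right) + 158 = \left(\left(-8\right) \left(- \frac{1}{5}\right) 30 + 67\right) + 158 = \left(48 + 67\right) + 158 = 115 + 158 = 273$)
$Y \left(-78 + 353\right) = 273 \left(-78 + 353\right) = 273 \cdot 275 = 75075$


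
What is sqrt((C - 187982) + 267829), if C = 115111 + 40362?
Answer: 2*sqrt(58830) ≈ 485.10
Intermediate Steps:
C = 155473
sqrt((C - 187982) + 267829) = sqrt((155473 - 187982) + 267829) = sqrt(-32509 + 267829) = sqrt(235320) = 2*sqrt(58830)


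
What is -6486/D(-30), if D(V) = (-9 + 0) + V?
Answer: 2162/13 ≈ 166.31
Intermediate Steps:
D(V) = -9 + V
-6486/D(-30) = -6486/(-9 - 30) = -6486/(-39) = -6486*(-1/39) = 2162/13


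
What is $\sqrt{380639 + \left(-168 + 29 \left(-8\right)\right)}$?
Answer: $\sqrt{380239} \approx 616.63$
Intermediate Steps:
$\sqrt{380639 + \left(-168 + 29 \left(-8\right)\right)} = \sqrt{380639 - 400} = \sqrt{380239}$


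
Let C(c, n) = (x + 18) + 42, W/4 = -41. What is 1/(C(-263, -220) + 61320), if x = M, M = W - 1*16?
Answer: 1/61200 ≈ 1.6340e-5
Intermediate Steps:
W = -164 (W = 4*(-41) = -164)
M = -180 (M = -164 - 1*16 = -164 - 16 = -180)
x = -180
C(c, n) = -120 (C(c, n) = (-180 + 18) + 42 = -162 + 42 = -120)
1/(C(-263, -220) + 61320) = 1/(-120 + 61320) = 1/61200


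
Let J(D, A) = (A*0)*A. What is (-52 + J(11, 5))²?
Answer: 2704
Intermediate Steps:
J(D, A) = 0 (J(D, A) = 0*A = 0)
(-52 + J(11, 5))² = (-52 + 0)² = (-52)² = 2704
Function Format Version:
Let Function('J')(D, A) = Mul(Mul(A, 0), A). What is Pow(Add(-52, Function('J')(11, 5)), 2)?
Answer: 2704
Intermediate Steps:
Function('J')(D, A) = 0 (Function('J')(D, A) = Mul(0, A) = 0)
Pow(Add(-52, Function('J')(11, 5)), 2) = Pow(Add(-52, 0), 2) = Pow(-52, 2) = 2704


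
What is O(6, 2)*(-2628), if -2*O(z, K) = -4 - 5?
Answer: -11826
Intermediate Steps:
O(z, K) = 9/2 (O(z, K) = -(-4 - 5)/2 = -½*(-9) = 9/2)
O(6, 2)*(-2628) = (9/2)*(-2628) = -11826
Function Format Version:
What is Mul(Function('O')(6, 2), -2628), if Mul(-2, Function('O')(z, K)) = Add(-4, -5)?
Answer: -11826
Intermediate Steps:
Function('O')(z, K) = Rational(9, 2) (Function('O')(z, K) = Mul(Rational(-1, 2), Add(-4, -5)) = Mul(Rational(-1, 2), -9) = Rational(9, 2))
Mul(Function('O')(6, 2), -2628) = Mul(Rational(9, 2), -2628) = -11826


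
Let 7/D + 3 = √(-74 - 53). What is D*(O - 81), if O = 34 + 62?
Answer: -315/136 - 105*I*√127/136 ≈ -2.3162 - 8.7007*I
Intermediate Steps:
O = 96
D = 7/(-3 + I*√127) (D = 7/(-3 + √(-74 - 53)) = 7/(-3 + √(-127)) = 7/(-3 + I*√127) ≈ -0.15441 - 0.58004*I)
D*(O - 81) = (-21/136 - 7*I*√127/136)*(96 - 81) = (-21/136 - 7*I*√127/136)*15 = -315/136 - 105*I*√127/136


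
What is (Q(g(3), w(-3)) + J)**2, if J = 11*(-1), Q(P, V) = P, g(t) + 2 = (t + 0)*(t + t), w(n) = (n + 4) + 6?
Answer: 25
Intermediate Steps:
w(n) = 10 + n (w(n) = (4 + n) + 6 = 10 + n)
g(t) = -2 + 2*t**2 (g(t) = -2 + (t + 0)*(t + t) = -2 + t*(2*t) = -2 + 2*t**2)
J = -11
(Q(g(3), w(-3)) + J)**2 = ((-2 + 2*3**2) - 11)**2 = ((-2 + 2*9) - 11)**2 = ((-2 + 18) - 11)**2 = (16 - 11)**2 = 5**2 = 25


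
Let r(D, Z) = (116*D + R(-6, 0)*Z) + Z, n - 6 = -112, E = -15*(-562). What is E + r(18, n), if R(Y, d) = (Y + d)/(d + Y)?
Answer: 10306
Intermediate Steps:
E = 8430
n = -106 (n = 6 - 112 = -106)
R(Y, d) = 1 (R(Y, d) = (Y + d)/(Y + d) = 1)
r(D, Z) = 2*Z + 116*D (r(D, Z) = (116*D + 1*Z) + Z = (116*D + Z) + Z = (Z + 116*D) + Z = 2*Z + 116*D)
E + r(18, n) = 8430 + (2*(-106) + 116*18) = 8430 + (-212 + 2088) = 8430 + 1876 = 10306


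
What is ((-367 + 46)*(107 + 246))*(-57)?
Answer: 6458841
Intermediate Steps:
((-367 + 46)*(107 + 246))*(-57) = -321*353*(-57) = -113313*(-57) = 6458841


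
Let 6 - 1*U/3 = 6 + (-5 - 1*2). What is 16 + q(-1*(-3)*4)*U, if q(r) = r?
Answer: 268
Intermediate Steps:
U = 21 (U = 18 - 3*(6 + (-5 - 1*2)) = 18 - 3*(6 + (-5 - 2)) = 18 - 3*(6 - 7) = 18 - 3*(-1) = 18 + 3 = 21)
16 + q(-1*(-3)*4)*U = 16 + (-1*(-3)*4)*21 = 16 + (3*4)*21 = 16 + 12*21 = 16 + 252 = 268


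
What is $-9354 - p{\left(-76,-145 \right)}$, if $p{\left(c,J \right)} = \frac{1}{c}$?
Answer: $- \frac{710903}{76} \approx -9354.0$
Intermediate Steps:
$-9354 - p{\left(-76,-145 \right)} = -9354 - \frac{1}{-76} = -9354 - - \frac{1}{76} = -9354 + \frac{1}{76} = - \frac{710903}{76}$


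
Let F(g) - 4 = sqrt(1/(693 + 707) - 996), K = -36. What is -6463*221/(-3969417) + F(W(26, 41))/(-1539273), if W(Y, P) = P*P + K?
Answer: 732854383837/2036672137947 - I*sqrt(19521586)/215498220 ≈ 0.35983 - 2.0503e-5*I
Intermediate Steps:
W(Y, P) = -36 + P**2 (W(Y, P) = P*P - 36 = P**2 - 36 = -36 + P**2)
F(g) = 4 + I*sqrt(19521586)/140 (F(g) = 4 + sqrt(1/(693 + 707) - 996) = 4 + sqrt(1/1400 - 996) = 4 + sqrt(-1394399/1400) = 4 + I*sqrt(19521586)/140)
-6463*221/(-3969417) + F(W(26, 41))/(-1539273) = -6463*221/(-3969417) + (4 + I*sqrt(19521586)/140)/(-1539273) = -1428323*(-1/3969417) + (4 + I*sqrt(19521586)/140)*(-1/1539273) = 1428323/3969417 + (-4/1539273 - I*sqrt(19521586)/215498220) = 732854383837/2036672137947 - I*sqrt(19521586)/215498220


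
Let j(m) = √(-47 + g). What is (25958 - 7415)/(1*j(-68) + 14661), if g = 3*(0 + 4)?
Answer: 271858923/214944956 - 18543*I*√35/214944956 ≈ 1.2648 - 0.00051037*I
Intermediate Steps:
g = 12 (g = 3*4 = 12)
j(m) = I*√35 (j(m) = √(-47 + 12) = √(-35) = I*√35)
(25958 - 7415)/(1*j(-68) + 14661) = (25958 - 7415)/(1*(I*√35) + 14661) = 18543/(I*√35 + 14661) = 18543/(14661 + I*√35)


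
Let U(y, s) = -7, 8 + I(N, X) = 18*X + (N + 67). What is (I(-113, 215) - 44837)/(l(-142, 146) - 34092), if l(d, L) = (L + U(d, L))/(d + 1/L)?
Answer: 850406351/706781546 ≈ 1.2032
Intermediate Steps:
I(N, X) = 59 + N + 18*X (I(N, X) = -8 + (18*X + (N + 67)) = -8 + (18*X + (67 + N)) = -8 + (67 + N + 18*X) = 59 + N + 18*X)
l(d, L) = (-7 + L)/(d + 1/L) (l(d, L) = (L - 7)/(d + 1/L) = (-7 + L)/(d + 1/L))
(I(-113, 215) - 44837)/(l(-142, 146) - 34092) = ((59 - 113 + 18*215) - 44837)/(146*(-7 + 146)/(1 + 146*(-142)) - 34092) = ((59 - 113 + 3870) - 44837)/(146*139/(1 - 20732) - 34092) = (3816 - 44837)/(146*139/(-20731) - 34092) = -41021/(146*(-1/20731)*139 - 34092) = -41021/(-20294/20731 - 34092) = -41021/(-706781546/20731) = -41021*(-20731/706781546) = 850406351/706781546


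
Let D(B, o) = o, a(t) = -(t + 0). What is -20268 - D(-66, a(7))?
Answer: -20261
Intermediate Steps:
a(t) = -t
-20268 - D(-66, a(7)) = -20268 - (-1)*7 = -20268 - 1*(-7) = -20268 + 7 = -20261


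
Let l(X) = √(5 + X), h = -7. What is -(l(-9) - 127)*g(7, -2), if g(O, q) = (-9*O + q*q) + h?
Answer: -8382 + 132*I ≈ -8382.0 + 132.0*I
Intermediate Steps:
g(O, q) = -7 + q² - 9*O (g(O, q) = (-9*O + q*q) - 7 = (-9*O + q²) - 7 = (q² - 9*O) - 7 = -7 + q² - 9*O)
-(l(-9) - 127)*g(7, -2) = -(√(5 - 9) - 127)*(-7 + (-2)² - 9*7) = -(√(-4) - 127)*(-7 + 4 - 63) = -(2*I - 127)*(-66) = -(-127 + 2*I)*(-66) = -(8382 - 132*I) = -8382 + 132*I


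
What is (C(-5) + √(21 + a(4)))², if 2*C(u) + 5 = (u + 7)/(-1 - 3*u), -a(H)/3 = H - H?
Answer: 1318/49 - 34*√21/7 ≈ 4.6397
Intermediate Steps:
a(H) = 0 (a(H) = -3*(H - H) = -3*0 = 0)
C(u) = -5/2 + (7 + u)/(2*(-1 - 3*u)) (C(u) = -5/2 + ((u + 7)/(-1 - 3*u))/2 = -5/2 + ((7 + u)/(-1 - 3*u))/2 = -5/2 + (7 + u)/(2*(-1 - 3*u)))
(C(-5) + √(21 + a(4)))² = (2*(-3 - 4*(-5))/(1 + 3*(-5)) + √(21 + 0))² = (2*(-3 + 20)/(1 - 15) + √21)² = (2*17/(-14) + √21)² = (2*(-1/14)*17 + √21)² = (-17/7 + √21)²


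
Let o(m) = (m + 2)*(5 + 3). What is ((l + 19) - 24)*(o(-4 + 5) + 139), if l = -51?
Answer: -9128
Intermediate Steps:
o(m) = 16 + 8*m (o(m) = (2 + m)*8 = 16 + 8*m)
((l + 19) - 24)*(o(-4 + 5) + 139) = ((-51 + 19) - 24)*((16 + 8*(-4 + 5)) + 139) = (-32 - 24)*((16 + 8*1) + 139) = -56*((16 + 8) + 139) = -56*(24 + 139) = -56*163 = -9128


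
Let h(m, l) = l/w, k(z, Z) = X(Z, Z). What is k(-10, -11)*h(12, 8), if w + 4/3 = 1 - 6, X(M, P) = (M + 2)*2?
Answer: 432/19 ≈ 22.737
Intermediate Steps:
X(M, P) = 4 + 2*M (X(M, P) = (2 + M)*2 = 4 + 2*M)
k(z, Z) = 4 + 2*Z
w = -19/3 (w = -4/3 + (1 - 6) = -4/3 - 5 = -19/3 ≈ -6.3333)
h(m, l) = -3*l/19 (h(m, l) = l/(-19/3) = l*(-3/19) = -3*l/19)
k(-10, -11)*h(12, 8) = (4 + 2*(-11))*(-3/19*8) = (4 - 22)*(-24/19) = -18*(-24/19) = 432/19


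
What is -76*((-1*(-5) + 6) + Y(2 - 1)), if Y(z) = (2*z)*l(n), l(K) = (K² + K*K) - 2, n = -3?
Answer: -3268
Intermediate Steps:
l(K) = -2 + 2*K² (l(K) = (K² + K²) - 2 = 2*K² - 2 = -2 + 2*K²)
Y(z) = 32*z (Y(z) = (2*z)*(-2 + 2*(-3)²) = (2*z)*(-2 + 2*9) = (2*z)*(-2 + 18) = (2*z)*16 = 32*z)
-76*((-1*(-5) + 6) + Y(2 - 1)) = -76*((-1*(-5) + 6) + 32*(2 - 1)) = -76*((5 + 6) + 32*1) = -76*(11 + 32) = -76*43 = -3268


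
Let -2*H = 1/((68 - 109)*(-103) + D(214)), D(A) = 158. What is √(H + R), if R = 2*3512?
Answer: √539251042694/8762 ≈ 83.809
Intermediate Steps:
R = 7024
H = -1/8762 (H = -1/(2*((68 - 109)*(-103) + 158)) = -1/(2*(-41*(-103) + 158)) = -1/(2*(4223 + 158)) = -½/4381 = -½*1/4381 = -1/8762 ≈ -0.00011413)
√(H + R) = √(-1/8762 + 7024) = √(61544287/8762) = √539251042694/8762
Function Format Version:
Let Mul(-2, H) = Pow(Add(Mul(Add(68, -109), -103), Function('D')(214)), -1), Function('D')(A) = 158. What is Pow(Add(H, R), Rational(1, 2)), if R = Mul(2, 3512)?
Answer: Mul(Rational(1, 8762), Pow(539251042694, Rational(1, 2))) ≈ 83.809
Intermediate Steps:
R = 7024
H = Rational(-1, 8762) (H = Mul(Rational(-1, 2), Pow(Add(Mul(Add(68, -109), -103), 158), -1)) = Mul(Rational(-1, 2), Pow(Add(Mul(-41, -103), 158), -1)) = Mul(Rational(-1, 2), Pow(Add(4223, 158), -1)) = Mul(Rational(-1, 2), Pow(4381, -1)) = Mul(Rational(-1, 2), Rational(1, 4381)) = Rational(-1, 8762) ≈ -0.00011413)
Pow(Add(H, R), Rational(1, 2)) = Pow(Add(Rational(-1, 8762), 7024), Rational(1, 2)) = Pow(Rational(61544287, 8762), Rational(1, 2)) = Mul(Rational(1, 8762), Pow(539251042694, Rational(1, 2)))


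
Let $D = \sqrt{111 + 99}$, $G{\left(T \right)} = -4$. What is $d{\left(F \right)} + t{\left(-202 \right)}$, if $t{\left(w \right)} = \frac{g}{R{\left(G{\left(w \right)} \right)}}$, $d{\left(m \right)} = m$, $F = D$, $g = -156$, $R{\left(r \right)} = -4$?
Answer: $39 + \sqrt{210} \approx 53.491$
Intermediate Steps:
$D = \sqrt{210} \approx 14.491$
$F = \sqrt{210} \approx 14.491$
$t{\left(w \right)} = 39$ ($t{\left(w \right)} = - \frac{156}{-4} = \left(-156\right) \left(- \frac{1}{4}\right) = 39$)
$d{\left(F \right)} + t{\left(-202 \right)} = \sqrt{210} + 39 = 39 + \sqrt{210}$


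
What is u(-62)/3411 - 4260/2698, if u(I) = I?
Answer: -103508/64809 ≈ -1.5971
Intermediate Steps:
u(-62)/3411 - 4260/2698 = -62/3411 - 4260/2698 = -62*1/3411 - 4260*1/2698 = -62/3411 - 30/19 = -103508/64809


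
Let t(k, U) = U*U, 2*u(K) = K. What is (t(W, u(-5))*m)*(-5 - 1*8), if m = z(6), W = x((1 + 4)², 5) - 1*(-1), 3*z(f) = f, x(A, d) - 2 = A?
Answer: -325/2 ≈ -162.50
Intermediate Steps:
x(A, d) = 2 + A
z(f) = f/3
u(K) = K/2
W = 28 (W = (2 + (1 + 4)²) - 1*(-1) = (2 + 5²) + 1 = (2 + 25) + 1 = 27 + 1 = 28)
t(k, U) = U²
m = 2 (m = (⅓)*6 = 2)
(t(W, u(-5))*m)*(-5 - 1*8) = (((½)*(-5))²*2)*(-5 - 1*8) = ((-5/2)²*2)*(-5 - 8) = ((25/4)*2)*(-13) = (25/2)*(-13) = -325/2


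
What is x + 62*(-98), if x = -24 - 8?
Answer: -6108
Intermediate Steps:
x = -32
x + 62*(-98) = -32 + 62*(-98) = -32 - 6076 = -6108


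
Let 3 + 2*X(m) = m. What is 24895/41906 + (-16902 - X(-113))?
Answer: -705839769/41906 ≈ -16843.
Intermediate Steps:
X(m) = -3/2 + m/2
24895/41906 + (-16902 - X(-113)) = 24895/41906 + (-16902 - (-3/2 + (1/2)*(-113))) = 24895*(1/41906) + (-16902 - (-3/2 - 113/2)) = 24895/41906 + (-16902 - 1*(-58)) = 24895/41906 + (-16902 + 58) = 24895/41906 - 16844 = -705839769/41906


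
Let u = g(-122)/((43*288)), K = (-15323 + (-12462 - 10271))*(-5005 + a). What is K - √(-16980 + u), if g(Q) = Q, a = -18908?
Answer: 910033128 - I*√4521029503/516 ≈ 9.1003e+8 - 130.31*I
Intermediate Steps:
K = 910033128 (K = (-15323 + (-12462 - 10271))*(-5005 - 18908) = (-15323 - 22733)*(-23913) = -38056*(-23913) = 910033128)
u = -61/6192 (u = -122/(43*288) = -122/12384 = -122*1/12384 = -61/6192 ≈ -0.0098514)
K - √(-16980 + u) = 910033128 - √(-16980 - 61/6192) = 910033128 - √(-105140221/6192) = 910033128 - I*√4521029503/516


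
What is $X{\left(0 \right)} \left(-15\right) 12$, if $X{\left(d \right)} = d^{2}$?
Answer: $0$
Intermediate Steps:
$X{\left(0 \right)} \left(-15\right) 12 = 0^{2} \left(-15\right) 12 = 0 \left(-15\right) 12 = 0 \cdot 12 = 0$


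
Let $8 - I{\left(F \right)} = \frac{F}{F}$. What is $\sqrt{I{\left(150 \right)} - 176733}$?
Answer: $i \sqrt{176726} \approx 420.39 i$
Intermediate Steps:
$I{\left(F \right)} = 7$ ($I{\left(F \right)} = 8 - \frac{F}{F} = 8 - 1 = 7$)
$\sqrt{I{\left(150 \right)} - 176733} = \sqrt{7 - 176733} = \sqrt{-176726} = i \sqrt{176726}$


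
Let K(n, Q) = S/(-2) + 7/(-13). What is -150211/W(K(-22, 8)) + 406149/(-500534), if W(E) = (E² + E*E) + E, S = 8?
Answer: -12708901534961/3100808130 ≈ -4098.6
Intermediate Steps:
K(n, Q) = -59/13 (K(n, Q) = 8/(-2) + 7/(-13) = 8*(-½) + 7*(-1/13) = -4 - 7/13 = -59/13)
W(E) = E + 2*E² (W(E) = (E² + E²) + E = 2*E² + E = E + 2*E²)
-150211/W(K(-22, 8)) + 406149/(-500534) = -150211*(-13/(59*(1 + 2*(-59/13)))) + 406149/(-500534) = -150211*(-13/(59*(1 - 118/13))) + 406149*(-1/500534) = -150211/((-59/13*(-105/13))) - 406149/500534 = -150211/6195/169 - 406149/500534 = -150211*169/6195 - 406149/500534 = -25385659/6195 - 406149/500534 = -12708901534961/3100808130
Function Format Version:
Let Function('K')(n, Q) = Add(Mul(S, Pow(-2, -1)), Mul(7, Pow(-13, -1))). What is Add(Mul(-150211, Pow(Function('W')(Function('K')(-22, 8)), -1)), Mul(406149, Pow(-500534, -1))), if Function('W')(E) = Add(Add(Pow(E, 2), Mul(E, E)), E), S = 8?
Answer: Rational(-12708901534961, 3100808130) ≈ -4098.6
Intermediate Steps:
Function('K')(n, Q) = Rational(-59, 13) (Function('K')(n, Q) = Add(Mul(8, Pow(-2, -1)), Mul(7, Pow(-13, -1))) = Add(Mul(8, Rational(-1, 2)), Mul(7, Rational(-1, 13))) = Add(-4, Rational(-7, 13)) = Rational(-59, 13))
Function('W')(E) = Add(E, Mul(2, Pow(E, 2))) (Function('W')(E) = Add(Add(Pow(E, 2), Pow(E, 2)), E) = Add(Mul(2, Pow(E, 2)), E) = Add(E, Mul(2, Pow(E, 2))))
Add(Mul(-150211, Pow(Function('W')(Function('K')(-22, 8)), -1)), Mul(406149, Pow(-500534, -1))) = Add(Mul(-150211, Pow(Mul(Rational(-59, 13), Add(1, Mul(2, Rational(-59, 13)))), -1)), Mul(406149, Pow(-500534, -1))) = Add(Mul(-150211, Pow(Mul(Rational(-59, 13), Add(1, Rational(-118, 13))), -1)), Mul(406149, Rational(-1, 500534))) = Add(Mul(-150211, Pow(Mul(Rational(-59, 13), Rational(-105, 13)), -1)), Rational(-406149, 500534)) = Add(Mul(-150211, Pow(Rational(6195, 169), -1)), Rational(-406149, 500534)) = Add(Mul(-150211, Rational(169, 6195)), Rational(-406149, 500534)) = Add(Rational(-25385659, 6195), Rational(-406149, 500534)) = Rational(-12708901534961, 3100808130)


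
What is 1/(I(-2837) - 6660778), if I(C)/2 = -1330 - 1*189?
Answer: -1/6663816 ≈ -1.5006e-7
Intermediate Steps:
I(C) = -3038 (I(C) = 2*(-1330 - 1*189) = 2*(-1330 - 189) = 2*(-1519) = -3038)
1/(I(-2837) - 6660778) = 1/(-3038 - 6660778) = 1/(-6663816) = -1/6663816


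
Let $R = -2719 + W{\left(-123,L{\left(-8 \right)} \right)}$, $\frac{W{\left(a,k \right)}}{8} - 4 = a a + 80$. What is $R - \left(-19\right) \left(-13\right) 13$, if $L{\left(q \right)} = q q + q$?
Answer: $115774$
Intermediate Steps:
$L{\left(q \right)} = q + q^{2}$ ($L{\left(q \right)} = q^{2} + q = q + q^{2}$)
$W{\left(a,k \right)} = 672 + 8 a^{2}$ ($W{\left(a,k \right)} = 32 + 8 \left(a a + 80\right) = 32 + 8 \left(a^{2} + 80\right) = 32 + 8 \left(80 + a^{2}\right) = 32 + \left(640 + 8 a^{2}\right) = 672 + 8 a^{2}$)
$R = 118985$ ($R = -2719 + \left(672 + 8 \left(-123\right)^{2}\right) = -2719 + \left(672 + 8 \cdot 15129\right) = -2719 + \left(672 + 121032\right) = -2719 + 121704 = 118985$)
$R - \left(-19\right) \left(-13\right) 13 = 118985 - \left(-19\right) \left(-13\right) 13 = 118985 - 247 \cdot 13 = 118985 - 3211 = 115774$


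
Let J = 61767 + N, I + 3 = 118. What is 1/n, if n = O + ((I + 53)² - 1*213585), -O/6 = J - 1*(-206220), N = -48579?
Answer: -1/1501809 ≈ -6.6586e-7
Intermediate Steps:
I = 115 (I = -3 + 118 = 115)
J = 13188 (J = 61767 - 48579 = 13188)
O = -1316448 (O = -6*(13188 - 1*(-206220)) = -6*(13188 + 206220) = -6*219408 = -1316448)
n = -1501809 (n = -1316448 + ((115 + 53)² - 1*213585) = -1316448 + (168² - 213585) = -1316448 + (28224 - 213585) = -1316448 - 185361 = -1501809)
1/n = 1/(-1501809) = -1/1501809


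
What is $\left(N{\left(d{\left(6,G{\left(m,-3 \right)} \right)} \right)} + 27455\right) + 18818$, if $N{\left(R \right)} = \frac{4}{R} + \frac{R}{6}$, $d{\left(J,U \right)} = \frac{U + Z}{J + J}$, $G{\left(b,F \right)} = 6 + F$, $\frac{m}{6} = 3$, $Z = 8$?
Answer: $\frac{36651793}{792} \approx 46278.0$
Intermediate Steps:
$m = 18$ ($m = 6 \cdot 3 = 18$)
$d{\left(J,U \right)} = \frac{8 + U}{2 J}$ ($d{\left(J,U \right)} = \frac{U + 8}{J + J} = \frac{8 + U}{2 J}$)
$N{\left(R \right)} = \frac{4}{R} + \frac{R}{6}$ ($N{\left(R \right)} = \frac{4}{R} + R \frac{1}{6} = \frac{4}{R} + \frac{R}{6}$)
$\left(N{\left(d{\left(6,G{\left(m,-3 \right)} \right)} \right)} + 27455\right) + 18818 = \left(\left(\frac{4}{\frac{1}{2} \cdot \frac{1}{6} \left(8 + \left(6 - 3\right)\right)} + \frac{\frac{1}{2} \cdot \frac{1}{6} \left(8 + \left(6 - 3\right)\right)}{6}\right) + 27455\right) + 18818 = \left(\left(\frac{4}{\frac{1}{2} \cdot \frac{1}{6} \left(8 + 3\right)} + \frac{\frac{1}{2} \cdot \frac{1}{6} \left(8 + 3\right)}{6}\right) + 27455\right) + 18818 = \left(\left(\frac{4}{\frac{1}{2} \cdot \frac{1}{6} \cdot 11} + \frac{\frac{1}{2} \cdot \frac{1}{6} \cdot 11}{6}\right) + 27455\right) + 18818 = \left(\left(\frac{4}{\frac{11}{12}} + \frac{1}{6} \cdot \frac{11}{12}\right) + 27455\right) + 18818 = \left(\left(4 \cdot \frac{12}{11} + \frac{11}{72}\right) + 27455\right) + 18818 = \left(\left(\frac{48}{11} + \frac{11}{72}\right) + 27455\right) + 18818 = \left(\frac{3577}{792} + 27455\right) + 18818 = \frac{21747937}{792} + 18818 = \frac{36651793}{792}$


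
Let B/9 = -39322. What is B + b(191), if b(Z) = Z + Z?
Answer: -353516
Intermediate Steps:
B = -353898 (B = 9*(-39322) = -353898)
b(Z) = 2*Z
B + b(191) = -353898 + 2*191 = -353898 + 382 = -353516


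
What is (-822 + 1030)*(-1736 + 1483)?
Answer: -52624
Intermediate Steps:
(-822 + 1030)*(-1736 + 1483) = 208*(-253) = -52624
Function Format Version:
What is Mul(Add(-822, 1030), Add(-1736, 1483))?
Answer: -52624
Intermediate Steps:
Mul(Add(-822, 1030), Add(-1736, 1483)) = Mul(208, -253) = -52624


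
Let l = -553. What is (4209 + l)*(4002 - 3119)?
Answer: 3228248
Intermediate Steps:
(4209 + l)*(4002 - 3119) = (4209 - 553)*(4002 - 3119) = 3656*883 = 3228248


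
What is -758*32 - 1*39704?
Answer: -63960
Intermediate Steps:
-758*32 - 1*39704 = -24256 - 39704 = -63960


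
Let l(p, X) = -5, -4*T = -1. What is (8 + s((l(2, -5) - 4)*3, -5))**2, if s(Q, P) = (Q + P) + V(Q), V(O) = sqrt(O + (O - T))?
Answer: (48 - I*sqrt(217))**2/4 ≈ 521.75 - 353.54*I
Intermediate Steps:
T = 1/4 (T = -1/4*(-1) = 1/4 ≈ 0.25000)
V(O) = sqrt(-1/4 + 2*O) (V(O) = sqrt(O + (O - 1*1/4)) = sqrt(O + (O - 1/4)) = sqrt(O + (-1/4 + O)) = sqrt(-1/4 + 2*O))
s(Q, P) = P + Q + sqrt(-1 + 8*Q)/2 (s(Q, P) = (Q + P) + sqrt(-1 + 8*Q)/2 = (P + Q) + sqrt(-1 + 8*Q)/2 = P + Q + sqrt(-1 + 8*Q)/2)
(8 + s((l(2, -5) - 4)*3, -5))**2 = (8 + (-5 + (-5 - 4)*3 + sqrt(-1 + 8*((-5 - 4)*3))/2))**2 = (8 + (-5 - 9*3 + sqrt(-1 + 8*(-9*3))/2))**2 = (8 + (-5 - 27 + sqrt(-1 + 8*(-27))/2))**2 = (8 + (-5 - 27 + sqrt(-1 - 216)/2))**2 = (8 + (-5 - 27 + sqrt(-217)/2))**2 = (8 + (-5 - 27 + (I*sqrt(217))/2))**2 = (8 + (-5 - 27 + I*sqrt(217)/2))**2 = (8 + (-32 + I*sqrt(217)/2))**2 = (-24 + I*sqrt(217)/2)**2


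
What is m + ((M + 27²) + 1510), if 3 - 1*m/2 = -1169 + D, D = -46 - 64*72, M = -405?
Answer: 13486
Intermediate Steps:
D = -4654 (D = -46 - 4608 = -4654)
m = 11652 (m = 6 - 2*(-1169 - 4654) = 6 - 2*(-5823) = 6 + 11646 = 11652)
m + ((M + 27²) + 1510) = 11652 + ((-405 + 27²) + 1510) = 11652 + ((-405 + 729) + 1510) = 11652 + (324 + 1510) = 11652 + 1834 = 13486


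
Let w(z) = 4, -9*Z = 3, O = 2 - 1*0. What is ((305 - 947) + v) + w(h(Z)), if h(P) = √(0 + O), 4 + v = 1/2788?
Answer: -1789895/2788 ≈ -642.00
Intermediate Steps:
v = -11151/2788 (v = -4 + 1/2788 = -11151/2788 ≈ -3.9996)
O = 2 (O = 2 + 0 = 2)
Z = -⅓ (Z = -⅑*3 = -⅓ ≈ -0.33333)
h(P) = √2 (h(P) = √(0 + 2) = √2)
((305 - 947) + v) + w(h(Z)) = ((305 - 947) - 11151/2788) + 4 = (-642 - 11151/2788) + 4 = -1801047/2788 + 4 = -1789895/2788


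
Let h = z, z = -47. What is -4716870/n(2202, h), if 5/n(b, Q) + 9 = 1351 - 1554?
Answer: 199995288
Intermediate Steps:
h = -47
n(b, Q) = -5/212 (n(b, Q) = 5/(-9 + (1351 - 1554)) = 5/(-9 - 203) = 5/(-212) = 5*(-1/212) = -5/212)
-4716870/n(2202, h) = -4716870/(-5/212) = -4716870*(-212/5) = 199995288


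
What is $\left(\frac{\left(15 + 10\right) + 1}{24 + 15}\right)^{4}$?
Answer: $\frac{16}{81} \approx 0.19753$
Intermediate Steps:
$\left(\frac{\left(15 + 10\right) + 1}{24 + 15}\right)^{4} = \left(\frac{25 + 1}{39}\right)^{4} = \left(26 \cdot \frac{1}{39}\right)^{4} = \left(\frac{2}{3}\right)^{4} = \frac{16}{81}$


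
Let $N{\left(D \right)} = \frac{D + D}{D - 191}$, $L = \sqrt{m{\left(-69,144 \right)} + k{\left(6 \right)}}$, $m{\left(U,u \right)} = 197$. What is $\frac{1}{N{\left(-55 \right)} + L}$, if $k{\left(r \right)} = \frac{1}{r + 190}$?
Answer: $- \frac{1325940}{583583177} + \frac{211806 \sqrt{38613}}{583583177} \approx 0.069046$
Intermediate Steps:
$k{\left(r \right)} = \frac{1}{190 + r}$
$L = \frac{\sqrt{38613}}{14}$ ($L = \sqrt{197 + \frac{1}{190 + 6}} = \sqrt{197 + \frac{1}{196}} = \sqrt{\frac{38613}{196}} = \frac{\sqrt{38613}}{14} \approx 14.036$)
$N{\left(D \right)} = \frac{2 D}{-191 + D}$
$\frac{1}{N{\left(-55 \right)} + L} = \frac{1}{2 \left(-55\right) \frac{1}{-191 - 55} + \frac{\sqrt{38613}}{14}} = \frac{1}{2 \left(-55\right) \frac{1}{-246} + \frac{\sqrt{38613}}{14}} = \frac{1}{2 \left(-55\right) \left(- \frac{1}{246}\right) + \frac{\sqrt{38613}}{14}} = \frac{1}{\frac{55}{123} + \frac{\sqrt{38613}}{14}}$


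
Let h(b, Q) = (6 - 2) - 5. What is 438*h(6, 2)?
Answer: -438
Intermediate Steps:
h(b, Q) = -1 (h(b, Q) = 4 - 5 = -1)
438*h(6, 2) = 438*(-1) = -438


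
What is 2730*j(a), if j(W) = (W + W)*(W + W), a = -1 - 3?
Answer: 174720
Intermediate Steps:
a = -4
j(W) = 4*W² (j(W) = (2*W)*(2*W) = 4*W²)
2730*j(a) = 2730*(4*(-4)²) = 2730*(4*16) = 2730*64 = 174720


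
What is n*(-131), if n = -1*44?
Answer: 5764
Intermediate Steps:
n = -44
n*(-131) = -44*(-131) = 5764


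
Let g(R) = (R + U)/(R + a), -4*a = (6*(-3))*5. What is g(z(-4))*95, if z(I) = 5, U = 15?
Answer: 760/11 ≈ 69.091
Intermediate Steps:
a = 45/2 (a = -6*(-3)*5/4 = -(-9)*5/2 = -¼*(-90) = 45/2 ≈ 22.500)
g(R) = (15 + R)/(45/2 + R) (g(R) = (R + 15)/(R + 45/2) = (15 + R)/(45/2 + R))
g(z(-4))*95 = (2*(15 + 5)/(45 + 2*5))*95 = (2*20/(45 + 10))*95 = (2*20/55)*95 = (2*(1/55)*20)*95 = (8/11)*95 = 760/11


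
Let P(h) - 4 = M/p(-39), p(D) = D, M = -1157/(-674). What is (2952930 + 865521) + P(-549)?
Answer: 7720915921/2022 ≈ 3.8185e+6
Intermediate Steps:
M = 1157/674 (M = -1157*(-1/674) = 1157/674 ≈ 1.7166)
P(h) = 7999/2022 (P(h) = 4 + (1157/674)/(-39) = 4 + (1157/674)*(-1/39) = 4 - 89/2022 = 7999/2022)
(2952930 + 865521) + P(-549) = (2952930 + 865521) + 7999/2022 = 3818451 + 7999/2022 = 7720915921/2022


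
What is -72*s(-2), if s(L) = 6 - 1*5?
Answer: -72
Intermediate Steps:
s(L) = 1 (s(L) = 6 - 5 = 1)
-72*s(-2) = -72*1 = -72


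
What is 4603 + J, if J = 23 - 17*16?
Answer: 4354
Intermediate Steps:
J = -249 (J = 23 - 272 = -249)
4603 + J = 4603 - 249 = 4354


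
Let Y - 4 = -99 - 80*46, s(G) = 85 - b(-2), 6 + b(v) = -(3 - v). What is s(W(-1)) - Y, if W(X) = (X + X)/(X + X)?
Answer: 3871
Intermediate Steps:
b(v) = -9 + v (b(v) = -6 - (3 - v) = -6 + (-3 + v) = -9 + v)
W(X) = 1 (W(X) = (2*X)/((2*X)) = (2*X)*(1/(2*X)) = 1)
s(G) = 96 (s(G) = 85 - (-9 - 2) = 85 - 1*(-11) = 85 + 11 = 96)
Y = -3775 (Y = 4 + (-99 - 80*46) = 4 + (-99 - 3680) = 4 - 3779 = -3775)
s(W(-1)) - Y = 96 - 1*(-3775) = 96 + 3775 = 3871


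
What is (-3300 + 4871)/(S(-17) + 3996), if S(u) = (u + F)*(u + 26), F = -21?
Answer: 1571/3654 ≈ 0.42994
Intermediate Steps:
S(u) = (-21 + u)*(26 + u) (S(u) = (u - 21)*(u + 26) = (-21 + u)*(26 + u))
(-3300 + 4871)/(S(-17) + 3996) = (-3300 + 4871)/((-546 + (-17)² + 5*(-17)) + 3996) = 1571/((-546 + 289 - 85) + 3996) = 1571/(-342 + 3996) = 1571/3654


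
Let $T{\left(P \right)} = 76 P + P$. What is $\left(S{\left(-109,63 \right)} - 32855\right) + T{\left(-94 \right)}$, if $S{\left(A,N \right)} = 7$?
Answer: $-40086$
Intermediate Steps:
$T{\left(P \right)} = 77 P$
$\left(S{\left(-109,63 \right)} - 32855\right) + T{\left(-94 \right)} = \left(7 - 32855\right) + 77 \left(-94\right) = -32848 - 7238 = -40086$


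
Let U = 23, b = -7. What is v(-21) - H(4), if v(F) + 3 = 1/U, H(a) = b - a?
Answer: 185/23 ≈ 8.0435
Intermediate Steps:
H(a) = -7 - a
v(F) = -68/23 (v(F) = -3 + 1/23 = -68/23)
v(-21) - H(4) = -68/23 - (-7 - 1*4) = -68/23 - (-7 - 4) = -68/23 - 1*(-11) = -68/23 + 11 = 185/23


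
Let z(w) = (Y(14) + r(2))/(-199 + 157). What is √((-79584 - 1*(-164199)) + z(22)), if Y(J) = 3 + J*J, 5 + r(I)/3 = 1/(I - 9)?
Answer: 5*√5970126/42 ≈ 290.88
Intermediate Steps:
r(I) = -15 + 3/(-9 + I) (r(I) = -15 + 3/(I - 9) = -15 + 3/(-9 + I))
Y(J) = 3 + J²
z(w) = -1285/294 (z(w) = ((3 + 14²) + 3*(46 - 5*2)/(-9 + 2))/(-199 + 157) = ((3 + 196) + 3*(46 - 10)/(-7))/(-42) = (199 + 3*(-⅐)*36)*(-1/42) = (199 - 108/7)*(-1/42) = (1285/7)*(-1/42) = -1285/294)
√((-79584 - 1*(-164199)) + z(22)) = √((-79584 - 1*(-164199)) - 1285/294) = √((-79584 + 164199) - 1285/294) = √(84615 - 1285/294) = √(24875525/294) = 5*√5970126/42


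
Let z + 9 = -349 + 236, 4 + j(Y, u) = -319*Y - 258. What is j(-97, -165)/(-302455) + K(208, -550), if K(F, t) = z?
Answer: -36930191/302455 ≈ -122.10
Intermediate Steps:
j(Y, u) = -262 - 319*Y (j(Y, u) = -4 + (-319*Y - 258) = -4 + (-258 - 319*Y) = -262 - 319*Y)
z = -122 (z = -9 + (-349 + 236) = -9 - 113 = -122)
K(F, t) = -122
j(-97, -165)/(-302455) + K(208, -550) = (-262 - 319*(-97))/(-302455) - 122 = (-262 + 30943)*(-1/302455) - 122 = 30681*(-1/302455) - 122 = -30681/302455 - 122 = -36930191/302455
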